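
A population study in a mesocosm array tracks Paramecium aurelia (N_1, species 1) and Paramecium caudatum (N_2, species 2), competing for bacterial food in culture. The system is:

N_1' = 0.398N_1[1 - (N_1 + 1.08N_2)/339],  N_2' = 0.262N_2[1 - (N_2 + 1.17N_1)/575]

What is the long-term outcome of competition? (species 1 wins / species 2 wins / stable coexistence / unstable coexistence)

Compare the nullcline intercepts: K1/α12 = 339/1.08 = 314 < K2 = 575; K2/α21 = 575/1.17 = 491 > K1 = 339.
Since the inequalities point opposite ways, species 2 can invade but species 1 cannot.

species 2 excludes species 1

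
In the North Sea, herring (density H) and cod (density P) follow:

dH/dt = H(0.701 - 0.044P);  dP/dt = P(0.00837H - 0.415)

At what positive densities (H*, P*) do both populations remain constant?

H* ≈ 49.6, P* ≈ 15.9

Set dP/dt = 0 with P > 0: 0.00837H - 0.415 = 0, so H* = 0.415/0.00837 = 49.6.
Set dH/dt = 0 with H > 0: 0.701 - 0.044P = 0, so P* = 0.701/0.044 = 15.9.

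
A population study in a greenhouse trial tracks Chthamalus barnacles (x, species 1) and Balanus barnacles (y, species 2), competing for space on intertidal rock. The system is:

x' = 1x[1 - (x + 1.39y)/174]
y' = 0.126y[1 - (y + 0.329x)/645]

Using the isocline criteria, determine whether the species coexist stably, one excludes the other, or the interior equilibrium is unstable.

species 2 excludes species 1

Compare the nullcline intercepts: K1/α12 = 174/1.39 = 125 < K2 = 645; K2/α21 = 645/0.329 = 1960 > K1 = 174.
Since the inequalities point opposite ways, species 2 can invade but species 1 cannot.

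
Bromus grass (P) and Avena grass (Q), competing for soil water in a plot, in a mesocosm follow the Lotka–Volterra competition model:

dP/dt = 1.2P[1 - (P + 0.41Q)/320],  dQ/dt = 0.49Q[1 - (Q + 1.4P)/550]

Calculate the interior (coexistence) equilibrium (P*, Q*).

P* ≈ 222, Q* ≈ 239

Setting both brackets to zero gives the nullclines P + 0.41Q = 320 and 1.4P + Q = 550.
Substituting Q = 550 - 1.4P into the first: P(1 - 0.41·1.4) = 320 - 0.41·550.
So P* = 94.5/0.426 = 222, and then Q* = 550 - 1.4·222 = 239.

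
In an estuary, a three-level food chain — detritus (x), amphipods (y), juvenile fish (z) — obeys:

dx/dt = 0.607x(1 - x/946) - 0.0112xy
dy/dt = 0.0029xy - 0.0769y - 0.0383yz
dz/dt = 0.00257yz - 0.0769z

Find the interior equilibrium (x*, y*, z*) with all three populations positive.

From dz/dt = 0: 0.00257y* = 0.0769, so y* = 29.9.
From dx/dt = 0: 0.607(1 - x*/946) = 0.0112·29.9, giving x* = 946·(1 - 0.552) = 424.
From dy/dt = 0: 0.0029·424 - 0.0769 = 0.0383z*, so z* = 1.15/0.0383 = 30.1.

x* ≈ 424, y* ≈ 29.9, z* ≈ 30.1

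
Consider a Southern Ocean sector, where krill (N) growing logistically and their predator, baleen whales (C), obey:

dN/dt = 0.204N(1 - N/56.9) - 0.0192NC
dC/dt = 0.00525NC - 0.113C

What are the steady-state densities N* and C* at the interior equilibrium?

From dC/dt = 0 with C > 0: 0.00525N* = 0.113, so N* = 21.5.
Substitute into dN/dt = 0: 0.204(1 - 21.5/56.9) = 0.0192C*.
The bracket is 0.622, giving C* = 0.127/0.0192 = 6.61.

N* ≈ 21.5, C* ≈ 6.61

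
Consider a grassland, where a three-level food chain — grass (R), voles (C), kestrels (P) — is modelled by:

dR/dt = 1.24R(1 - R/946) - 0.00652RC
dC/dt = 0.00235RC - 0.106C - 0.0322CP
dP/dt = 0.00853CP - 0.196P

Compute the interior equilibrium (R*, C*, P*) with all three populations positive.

From dP/dt = 0: 0.00853C* = 0.196, so C* = 23.
From dR/dt = 0: 1.24(1 - R*/946) = 0.00652·23, giving R* = 946·(1 - 0.121) = 832.
From dC/dt = 0: 0.00235·832 - 0.106 = 0.0322P*, so P* = 1.85/0.0322 = 57.4.

R* ≈ 832, C* ≈ 23, P* ≈ 57.4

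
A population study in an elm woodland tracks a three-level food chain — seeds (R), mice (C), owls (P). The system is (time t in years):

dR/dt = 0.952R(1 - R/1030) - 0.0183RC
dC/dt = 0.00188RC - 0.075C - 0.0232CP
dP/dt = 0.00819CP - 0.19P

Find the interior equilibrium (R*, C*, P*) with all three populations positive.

From dP/dt = 0: 0.00819C* = 0.19, so C* = 23.2.
From dR/dt = 0: 0.952(1 - R*/1030) = 0.0183·23.2, giving R* = 1030·(1 - 0.446) = 571.
From dC/dt = 0: 0.00188·571 - 0.075 = 0.0232P*, so P* = 0.998/0.0232 = 43.

R* ≈ 571, C* ≈ 23.2, P* ≈ 43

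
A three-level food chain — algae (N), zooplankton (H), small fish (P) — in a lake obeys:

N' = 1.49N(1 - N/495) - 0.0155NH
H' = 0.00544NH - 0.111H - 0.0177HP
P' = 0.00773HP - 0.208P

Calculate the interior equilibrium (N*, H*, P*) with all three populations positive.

From dP/dt = 0: 0.00773H* = 0.208, so H* = 26.9.
From dN/dt = 0: 1.49(1 - N*/495) = 0.0155·26.9, giving N* = 495·(1 - 0.28) = 356.
From dH/dt = 0: 0.00544·356 - 0.111 = 0.0177P*, so P* = 1.83/0.0177 = 103.

N* ≈ 356, H* ≈ 26.9, P* ≈ 103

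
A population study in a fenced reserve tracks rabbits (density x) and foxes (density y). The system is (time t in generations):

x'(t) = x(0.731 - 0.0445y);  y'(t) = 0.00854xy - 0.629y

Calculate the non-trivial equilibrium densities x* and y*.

Set dy/dt = 0 with y > 0: 0.00854x - 0.629 = 0, so x* = 0.629/0.00854 = 73.7.
Set dx/dt = 0 with x > 0: 0.731 - 0.0445y = 0, so y* = 0.731/0.0445 = 16.4.

x* ≈ 73.7, y* ≈ 16.4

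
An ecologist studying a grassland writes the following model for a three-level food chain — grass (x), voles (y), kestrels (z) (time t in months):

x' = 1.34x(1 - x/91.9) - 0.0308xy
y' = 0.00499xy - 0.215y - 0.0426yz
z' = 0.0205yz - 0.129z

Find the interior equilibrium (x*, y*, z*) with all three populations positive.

x* ≈ 78.6, y* ≈ 6.29, z* ≈ 4.16

From dz/dt = 0: 0.0205y* = 0.129, so y* = 6.29.
From dx/dt = 0: 1.34(1 - x*/91.9) = 0.0308·6.29, giving x* = 91.9·(1 - 0.145) = 78.6.
From dy/dt = 0: 0.00499·78.6 - 0.215 = 0.0426z*, so z* = 0.177/0.0426 = 4.16.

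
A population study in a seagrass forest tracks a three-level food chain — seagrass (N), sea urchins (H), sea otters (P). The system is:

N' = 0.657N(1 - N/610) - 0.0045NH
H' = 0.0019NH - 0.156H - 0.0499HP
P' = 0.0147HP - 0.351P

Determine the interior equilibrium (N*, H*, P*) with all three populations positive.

N* ≈ 510, H* ≈ 23.9, P* ≈ 16.3

From dP/dt = 0: 0.0147H* = 0.351, so H* = 23.9.
From dN/dt = 0: 0.657(1 - N*/610) = 0.0045·23.9, giving N* = 610·(1 - 0.164) = 510.
From dH/dt = 0: 0.0019·510 - 0.156 = 0.0499P*, so P* = 0.813/0.0499 = 16.3.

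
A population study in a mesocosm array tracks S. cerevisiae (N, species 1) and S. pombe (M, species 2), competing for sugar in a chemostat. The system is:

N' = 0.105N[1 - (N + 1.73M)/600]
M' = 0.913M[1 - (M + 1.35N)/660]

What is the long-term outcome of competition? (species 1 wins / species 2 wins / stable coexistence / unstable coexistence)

Compare the nullcline intercepts: K1/α12 = 600/1.73 = 347 < K2 = 660; K2/α21 = 660/1.35 = 489 < K1 = 600.
Since both are reversed, neither can invade when rare; the interior point is a saddle.

unstable coexistence (outcome depends on initial conditions)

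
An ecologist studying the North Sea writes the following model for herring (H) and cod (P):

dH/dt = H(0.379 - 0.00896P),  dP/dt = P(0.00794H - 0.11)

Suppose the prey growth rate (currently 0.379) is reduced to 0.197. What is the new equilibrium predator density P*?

At the interior fixed point, setting dH/dt = 0 with H > 0 fixes P* = (prey growth rate)/(HP coefficient) — independent of the other coefficients.
With the change, P* = 0.197/0.00896 = 22; it falls from 42.3.

P* ≈ 22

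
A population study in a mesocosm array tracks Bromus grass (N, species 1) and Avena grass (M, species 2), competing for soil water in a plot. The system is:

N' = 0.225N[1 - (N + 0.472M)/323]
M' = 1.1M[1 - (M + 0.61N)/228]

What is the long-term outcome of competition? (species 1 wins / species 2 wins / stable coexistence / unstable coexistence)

Compare the nullcline intercepts: K1/α12 = 323/0.472 = 684 > K2 = 228; K2/α21 = 228/0.61 = 374 > K1 = 323.
Since both inequalities hold, each species can invade when rare, so the interior equilibrium is stable.

stable coexistence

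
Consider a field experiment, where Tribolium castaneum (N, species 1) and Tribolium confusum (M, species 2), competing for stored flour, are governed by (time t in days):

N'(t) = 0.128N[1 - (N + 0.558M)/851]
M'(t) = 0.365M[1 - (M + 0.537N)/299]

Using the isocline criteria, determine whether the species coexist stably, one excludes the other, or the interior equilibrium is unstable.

species 1 excludes species 2

Compare the nullcline intercepts: K1/α12 = 851/0.558 = 1530 > K2 = 299; K2/α21 = 299/0.537 = 557 < K1 = 851.
Since the inequalities point opposite ways, species 1 can invade but species 2 cannot.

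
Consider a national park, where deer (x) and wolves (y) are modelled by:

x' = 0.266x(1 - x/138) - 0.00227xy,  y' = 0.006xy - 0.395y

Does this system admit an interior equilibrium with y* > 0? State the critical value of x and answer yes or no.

Threshold x = 65.8; K > 65.8, so yes, the predator persists.

The predator equation gives dy/dt > 0 only when x > 0.395/0.006 = 65.8.
Without the predator, x → K = 138. Since 138 > 65.8, the predator can invade and persist.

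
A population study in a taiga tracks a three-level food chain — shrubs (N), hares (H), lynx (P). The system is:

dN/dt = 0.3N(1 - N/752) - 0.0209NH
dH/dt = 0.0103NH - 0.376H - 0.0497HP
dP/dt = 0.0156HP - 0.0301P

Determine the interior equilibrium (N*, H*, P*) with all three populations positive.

From dP/dt = 0: 0.0156H* = 0.0301, so H* = 1.93.
From dN/dt = 0: 0.3(1 - N*/752) = 0.0209·1.93, giving N* = 752·(1 - 0.134) = 651.
From dH/dt = 0: 0.0103·651 - 0.376 = 0.0497P*, so P* = 6.33/0.0497 = 127.

N* ≈ 651, H* ≈ 1.93, P* ≈ 127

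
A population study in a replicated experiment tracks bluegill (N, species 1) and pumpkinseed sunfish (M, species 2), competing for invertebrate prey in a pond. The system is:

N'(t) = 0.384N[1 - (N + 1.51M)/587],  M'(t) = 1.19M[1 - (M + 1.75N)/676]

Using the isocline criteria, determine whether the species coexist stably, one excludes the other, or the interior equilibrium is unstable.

unstable coexistence (outcome depends on initial conditions)

Compare the nullcline intercepts: K1/α12 = 587/1.51 = 389 < K2 = 676; K2/α21 = 676/1.75 = 386 < K1 = 587.
Since both are reversed, neither can invade when rare; the interior point is a saddle.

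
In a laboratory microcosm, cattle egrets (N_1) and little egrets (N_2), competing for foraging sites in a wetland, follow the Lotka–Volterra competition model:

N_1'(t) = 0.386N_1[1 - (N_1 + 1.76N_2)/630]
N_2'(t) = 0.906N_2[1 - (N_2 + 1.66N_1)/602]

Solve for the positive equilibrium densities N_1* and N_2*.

N_1* ≈ 224, N_2* ≈ 231

Setting both brackets to zero gives the nullclines N_1 + 1.76N_2 = 630 and 1.66N_1 + N_2 = 602.
Substituting N_2 = 602 - 1.66N_1 into the first: N_1(1 - 1.76·1.66) = 630 - 1.76·602.
So N_1* = -430/-1.92 = 224, and then N_2* = 602 - 1.66·224 = 231.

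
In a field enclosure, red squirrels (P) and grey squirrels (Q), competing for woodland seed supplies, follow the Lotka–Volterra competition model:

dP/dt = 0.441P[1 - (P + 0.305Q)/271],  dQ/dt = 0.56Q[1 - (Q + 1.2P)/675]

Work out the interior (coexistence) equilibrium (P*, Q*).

P* ≈ 103, Q* ≈ 552

Setting both brackets to zero gives the nullclines P + 0.305Q = 271 and 1.2P + Q = 675.
Substituting Q = 675 - 1.2P into the first: P(1 - 0.305·1.2) = 271 - 0.305·675.
So P* = 65.1/0.634 = 103, and then Q* = 675 - 1.2·103 = 552.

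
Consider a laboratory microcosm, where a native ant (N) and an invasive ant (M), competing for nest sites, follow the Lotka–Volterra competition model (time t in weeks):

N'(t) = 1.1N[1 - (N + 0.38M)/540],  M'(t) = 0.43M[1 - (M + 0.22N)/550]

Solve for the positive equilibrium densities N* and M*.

Setting both brackets to zero gives the nullclines N + 0.38M = 540 and 0.22N + M = 550.
Substituting M = 550 - 0.22N into the first: N(1 - 0.38·0.22) = 540 - 0.38·550.
So N* = 331/0.916 = 361, and then M* = 550 - 0.22·361 = 471.

N* ≈ 361, M* ≈ 471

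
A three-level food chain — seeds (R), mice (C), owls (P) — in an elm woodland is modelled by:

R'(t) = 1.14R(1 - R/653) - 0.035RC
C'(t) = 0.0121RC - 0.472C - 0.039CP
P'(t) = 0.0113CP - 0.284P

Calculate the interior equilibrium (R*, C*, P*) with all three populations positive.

From dP/dt = 0: 0.0113C* = 0.284, so C* = 25.1.
From dR/dt = 0: 1.14(1 - R*/653) = 0.035·25.1, giving R* = 653·(1 - 0.772) = 149.
From dC/dt = 0: 0.0121·149 - 0.472 = 0.039P*, so P* = 1.33/0.039 = 34.2.

R* ≈ 149, C* ≈ 25.1, P* ≈ 34.2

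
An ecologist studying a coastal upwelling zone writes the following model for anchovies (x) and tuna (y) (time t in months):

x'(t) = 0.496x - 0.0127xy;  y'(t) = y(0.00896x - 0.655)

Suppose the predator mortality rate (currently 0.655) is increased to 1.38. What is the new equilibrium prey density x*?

x* ≈ 154

At the interior fixed point, setting dy/dt = 0 with y > 0 fixes x* = (predator death rate)/(xy coefficient) — independent of the other coefficients.
With the change, x* = 1.38/0.00896 = 154; it rises from 73.1.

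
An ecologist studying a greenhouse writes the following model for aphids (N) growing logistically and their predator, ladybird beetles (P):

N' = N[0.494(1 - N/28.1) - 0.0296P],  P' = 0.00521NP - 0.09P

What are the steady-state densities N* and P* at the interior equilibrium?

From dP/dt = 0 with P > 0: 0.00521N* = 0.09, so N* = 17.3.
Substitute into dN/dt = 0: 0.494(1 - 17.3/28.1) = 0.0296P*.
The bracket is 0.385, giving P* = 0.19/0.0296 = 6.43.

N* ≈ 17.3, P* ≈ 6.43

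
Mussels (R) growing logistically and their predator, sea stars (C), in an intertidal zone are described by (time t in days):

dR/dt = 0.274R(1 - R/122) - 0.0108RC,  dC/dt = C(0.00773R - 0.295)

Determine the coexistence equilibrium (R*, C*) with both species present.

R* ≈ 38.2, C* ≈ 17.4

From dC/dt = 0 with C > 0: 0.00773R* = 0.295, so R* = 38.2.
Substitute into dR/dt = 0: 0.274(1 - 38.2/122) = 0.0108C*.
The bracket is 0.687, giving C* = 0.188/0.0108 = 17.4.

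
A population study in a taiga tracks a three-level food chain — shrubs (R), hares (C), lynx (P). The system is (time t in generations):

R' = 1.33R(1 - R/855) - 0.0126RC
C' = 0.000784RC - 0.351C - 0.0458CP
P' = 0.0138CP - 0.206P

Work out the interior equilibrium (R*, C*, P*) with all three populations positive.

From dP/dt = 0: 0.0138C* = 0.206, so C* = 14.9.
From dR/dt = 0: 1.33(1 - R*/855) = 0.0126·14.9, giving R* = 855·(1 - 0.141) = 734.
From dC/dt = 0: 0.000784·734 - 0.351 = 0.0458P*, so P* = 0.225/0.0458 = 4.9.

R* ≈ 734, C* ≈ 14.9, P* ≈ 4.9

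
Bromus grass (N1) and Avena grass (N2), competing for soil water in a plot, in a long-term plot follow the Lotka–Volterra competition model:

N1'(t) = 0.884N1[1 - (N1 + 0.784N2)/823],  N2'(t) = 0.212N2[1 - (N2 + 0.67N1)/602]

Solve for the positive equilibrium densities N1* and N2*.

Setting both brackets to zero gives the nullclines N1 + 0.784N2 = 823 and 0.67N1 + N2 = 602.
Substituting N2 = 602 - 0.67N1 into the first: N1(1 - 0.784·0.67) = 823 - 0.784·602.
So N1* = 351/0.475 = 739, and then N2* = 602 - 0.67·739 = 107.

N1* ≈ 739, N2* ≈ 107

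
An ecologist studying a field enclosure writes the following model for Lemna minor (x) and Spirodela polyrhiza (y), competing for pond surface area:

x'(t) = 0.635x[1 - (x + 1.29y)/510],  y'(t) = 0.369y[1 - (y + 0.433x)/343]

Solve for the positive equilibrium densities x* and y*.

Setting both brackets to zero gives the nullclines x + 1.29y = 510 and 0.433x + y = 343.
Substituting y = 343 - 0.433x into the first: x(1 - 1.29·0.433) = 510 - 1.29·343.
So x* = 67.5/0.441 = 153, and then y* = 343 - 0.433·153 = 277.

x* ≈ 153, y* ≈ 277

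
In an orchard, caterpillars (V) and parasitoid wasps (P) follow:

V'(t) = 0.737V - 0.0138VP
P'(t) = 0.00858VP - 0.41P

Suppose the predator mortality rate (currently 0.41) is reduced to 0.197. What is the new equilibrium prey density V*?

V* ≈ 23

At the interior fixed point, setting dP/dt = 0 with P > 0 fixes V* = (predator death rate)/(VP coefficient) — independent of the other coefficients.
With the change, V* = 0.197/0.00858 = 23; it falls from 47.8.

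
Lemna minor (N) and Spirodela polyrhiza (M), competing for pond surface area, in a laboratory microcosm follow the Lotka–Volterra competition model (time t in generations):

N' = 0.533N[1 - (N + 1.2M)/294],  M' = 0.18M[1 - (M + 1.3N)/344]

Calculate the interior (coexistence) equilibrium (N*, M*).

N* ≈ 212, M* ≈ 68.2

Setting both brackets to zero gives the nullclines N + 1.2M = 294 and 1.3N + M = 344.
Substituting M = 344 - 1.3N into the first: N(1 - 1.2·1.3) = 294 - 1.2·344.
So N* = -119/-0.56 = 212, and then M* = 344 - 1.3·212 = 68.2.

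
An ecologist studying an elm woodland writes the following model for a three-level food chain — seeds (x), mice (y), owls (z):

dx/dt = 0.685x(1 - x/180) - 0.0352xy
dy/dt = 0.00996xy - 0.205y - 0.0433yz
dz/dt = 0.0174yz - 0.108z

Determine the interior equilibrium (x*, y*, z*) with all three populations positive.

From dz/dt = 0: 0.0174y* = 0.108, so y* = 6.21.
From dx/dt = 0: 0.685(1 - x*/180) = 0.0352·6.21, giving x* = 180·(1 - 0.319) = 123.
From dy/dt = 0: 0.00996·123 - 0.205 = 0.0433z*, so z* = 1.02/0.0433 = 23.5.

x* ≈ 123, y* ≈ 6.21, z* ≈ 23.5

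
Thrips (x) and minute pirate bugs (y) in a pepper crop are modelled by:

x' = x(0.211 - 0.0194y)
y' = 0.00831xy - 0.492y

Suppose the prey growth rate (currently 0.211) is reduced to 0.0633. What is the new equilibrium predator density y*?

y* ≈ 3.26

At the interior fixed point, setting dx/dt = 0 with x > 0 fixes y* = (prey growth rate)/(xy coefficient) — independent of the other coefficients.
With the change, y* = 0.0633/0.0194 = 3.26; it falls from 10.9.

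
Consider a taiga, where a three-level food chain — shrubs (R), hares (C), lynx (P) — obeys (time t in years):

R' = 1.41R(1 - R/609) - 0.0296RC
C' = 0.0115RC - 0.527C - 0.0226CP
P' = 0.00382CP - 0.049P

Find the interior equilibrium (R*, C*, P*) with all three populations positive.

R* ≈ 445, C* ≈ 12.8, P* ≈ 203

From dP/dt = 0: 0.00382C* = 0.049, so C* = 12.8.
From dR/dt = 0: 1.41(1 - R*/609) = 0.0296·12.8, giving R* = 609·(1 - 0.269) = 445.
From dC/dt = 0: 0.0115·445 - 0.527 = 0.0226P*, so P* = 4.59/0.0226 = 203.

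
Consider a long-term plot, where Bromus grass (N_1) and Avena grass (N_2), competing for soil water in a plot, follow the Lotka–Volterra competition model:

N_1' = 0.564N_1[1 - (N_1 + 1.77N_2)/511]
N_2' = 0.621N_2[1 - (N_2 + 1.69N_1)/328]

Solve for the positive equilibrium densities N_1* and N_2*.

N_1* ≈ 34.9, N_2* ≈ 269

Setting both brackets to zero gives the nullclines N_1 + 1.77N_2 = 511 and 1.69N_1 + N_2 = 328.
Substituting N_2 = 328 - 1.69N_1 into the first: N_1(1 - 1.77·1.69) = 511 - 1.77·328.
So N_1* = -69.6/-1.99 = 34.9, and then N_2* = 328 - 1.69·34.9 = 269.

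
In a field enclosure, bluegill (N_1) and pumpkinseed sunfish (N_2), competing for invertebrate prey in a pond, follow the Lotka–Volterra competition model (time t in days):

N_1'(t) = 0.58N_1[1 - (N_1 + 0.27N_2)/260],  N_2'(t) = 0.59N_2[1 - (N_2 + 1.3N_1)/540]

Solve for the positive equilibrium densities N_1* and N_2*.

N_1* ≈ 176, N_2* ≈ 311

Setting both brackets to zero gives the nullclines N_1 + 0.27N_2 = 260 and 1.3N_1 + N_2 = 540.
Substituting N_2 = 540 - 1.3N_1 into the first: N_1(1 - 0.27·1.3) = 260 - 0.27·540.
So N_1* = 114/0.649 = 176, and then N_2* = 540 - 1.3·176 = 311.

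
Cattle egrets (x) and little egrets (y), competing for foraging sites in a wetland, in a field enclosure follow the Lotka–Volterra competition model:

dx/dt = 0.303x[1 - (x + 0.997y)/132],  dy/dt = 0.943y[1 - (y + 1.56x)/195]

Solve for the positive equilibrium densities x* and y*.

x* ≈ 112, y* ≈ 19.7

Setting both brackets to zero gives the nullclines x + 0.997y = 132 and 1.56x + y = 195.
Substituting y = 195 - 1.56x into the first: x(1 - 0.997·1.56) = 132 - 0.997·195.
So x* = -62.4/-0.555 = 112, and then y* = 195 - 1.56·112 = 19.7.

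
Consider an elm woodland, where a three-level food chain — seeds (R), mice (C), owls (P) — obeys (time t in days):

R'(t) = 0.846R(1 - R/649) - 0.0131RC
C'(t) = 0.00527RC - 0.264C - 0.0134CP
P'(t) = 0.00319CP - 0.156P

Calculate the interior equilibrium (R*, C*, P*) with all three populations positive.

From dP/dt = 0: 0.00319C* = 0.156, so C* = 48.9.
From dR/dt = 0: 0.846(1 - R*/649) = 0.0131·48.9, giving R* = 649·(1 - 0.757) = 158.
From dC/dt = 0: 0.00527·158 - 0.264 = 0.0134P*, so P* = 0.566/0.0134 = 42.3.

R* ≈ 158, C* ≈ 48.9, P* ≈ 42.3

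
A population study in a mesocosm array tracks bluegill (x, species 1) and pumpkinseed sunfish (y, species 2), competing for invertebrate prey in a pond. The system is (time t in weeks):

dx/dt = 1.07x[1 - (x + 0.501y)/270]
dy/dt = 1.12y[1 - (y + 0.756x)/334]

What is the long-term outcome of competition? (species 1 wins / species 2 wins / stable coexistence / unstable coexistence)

Compare the nullcline intercepts: K1/α12 = 270/0.501 = 539 > K2 = 334; K2/α21 = 334/0.756 = 442 > K1 = 270.
Since both inequalities hold, each species can invade when rare, so the interior equilibrium is stable.

stable coexistence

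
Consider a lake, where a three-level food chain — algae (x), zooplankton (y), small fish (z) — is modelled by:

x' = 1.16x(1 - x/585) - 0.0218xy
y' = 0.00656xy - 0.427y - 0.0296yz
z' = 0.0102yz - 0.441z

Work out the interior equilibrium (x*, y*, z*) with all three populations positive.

x* ≈ 110, y* ≈ 43.2, z* ≈ 9.88

From dz/dt = 0: 0.0102y* = 0.441, so y* = 43.2.
From dx/dt = 0: 1.16(1 - x*/585) = 0.0218·43.2, giving x* = 585·(1 - 0.813) = 110.
From dy/dt = 0: 0.00656·110 - 0.427 = 0.0296z*, so z* = 0.292/0.0296 = 9.88.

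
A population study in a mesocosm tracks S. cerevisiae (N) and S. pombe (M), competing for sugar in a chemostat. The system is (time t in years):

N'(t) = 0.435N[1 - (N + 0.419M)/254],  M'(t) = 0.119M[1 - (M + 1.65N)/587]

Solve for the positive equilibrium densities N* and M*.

N* ≈ 26.1, M* ≈ 544

Setting both brackets to zero gives the nullclines N + 0.419M = 254 and 1.65N + M = 587.
Substituting M = 587 - 1.65N into the first: N(1 - 0.419·1.65) = 254 - 0.419·587.
So N* = 8.05/0.309 = 26.1, and then M* = 587 - 1.65·26.1 = 544.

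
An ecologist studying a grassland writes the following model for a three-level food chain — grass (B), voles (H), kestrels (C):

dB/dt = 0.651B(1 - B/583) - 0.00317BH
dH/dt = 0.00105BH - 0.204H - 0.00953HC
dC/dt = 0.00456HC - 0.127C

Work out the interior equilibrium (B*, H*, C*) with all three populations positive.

B* ≈ 504, H* ≈ 27.9, C* ≈ 34.1

From dC/dt = 0: 0.00456H* = 0.127, so H* = 27.9.
From dB/dt = 0: 0.651(1 - B*/583) = 0.00317·27.9, giving B* = 583·(1 - 0.136) = 504.
From dH/dt = 0: 0.00105·504 - 0.204 = 0.00953C*, so C* = 0.325/0.00953 = 34.1.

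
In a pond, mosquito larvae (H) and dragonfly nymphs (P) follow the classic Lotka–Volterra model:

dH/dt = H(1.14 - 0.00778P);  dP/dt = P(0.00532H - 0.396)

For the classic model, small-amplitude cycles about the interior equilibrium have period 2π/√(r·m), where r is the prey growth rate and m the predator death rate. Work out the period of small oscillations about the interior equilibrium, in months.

T ≈ 9.35 months

Here r = 1.14 and m = 0.396, so r·m = 0.451.
ω = √0.451 = 0.672 per month, hence T = 2π/ω ≈ 9.35 months.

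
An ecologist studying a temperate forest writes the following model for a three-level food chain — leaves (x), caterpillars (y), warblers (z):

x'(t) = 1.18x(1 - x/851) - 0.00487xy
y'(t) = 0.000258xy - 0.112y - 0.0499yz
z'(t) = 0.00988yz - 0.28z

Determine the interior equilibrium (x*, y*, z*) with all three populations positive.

x* ≈ 751, y* ≈ 28.3, z* ≈ 1.64

From dz/dt = 0: 0.00988y* = 0.28, so y* = 28.3.
From dx/dt = 0: 1.18(1 - x*/851) = 0.00487·28.3, giving x* = 851·(1 - 0.117) = 751.
From dy/dt = 0: 0.000258·751 - 0.112 = 0.0499z*, so z* = 0.0819/0.0499 = 1.64.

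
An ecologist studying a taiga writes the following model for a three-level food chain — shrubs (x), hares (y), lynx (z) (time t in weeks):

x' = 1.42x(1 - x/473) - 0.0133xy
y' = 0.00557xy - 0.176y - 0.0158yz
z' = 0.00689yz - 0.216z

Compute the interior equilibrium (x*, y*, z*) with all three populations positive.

From dz/dt = 0: 0.00689y* = 0.216, so y* = 31.3.
From dx/dt = 0: 1.42(1 - x*/473) = 0.0133·31.3, giving x* = 473·(1 - 0.294) = 334.
From dy/dt = 0: 0.00557·334 - 0.176 = 0.0158z*, so z* = 1.69/0.0158 = 107.

x* ≈ 334, y* ≈ 31.3, z* ≈ 107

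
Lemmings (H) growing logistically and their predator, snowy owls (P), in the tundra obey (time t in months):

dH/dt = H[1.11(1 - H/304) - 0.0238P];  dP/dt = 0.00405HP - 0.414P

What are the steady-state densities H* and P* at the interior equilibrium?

From dP/dt = 0 with P > 0: 0.00405H* = 0.414, so H* = 102.
Substitute into dH/dt = 0: 1.11(1 - 102/304) = 0.0238P*.
The bracket is 0.664, giving P* = 0.737/0.0238 = 31.

H* ≈ 102, P* ≈ 31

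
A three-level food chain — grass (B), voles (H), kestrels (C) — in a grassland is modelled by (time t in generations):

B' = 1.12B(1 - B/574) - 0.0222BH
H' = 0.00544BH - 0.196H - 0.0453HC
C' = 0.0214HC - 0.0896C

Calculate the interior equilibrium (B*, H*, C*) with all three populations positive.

B* ≈ 526, H* ≈ 4.19, C* ≈ 58.9

From dC/dt = 0: 0.0214H* = 0.0896, so H* = 4.19.
From dB/dt = 0: 1.12(1 - B*/574) = 0.0222·4.19, giving B* = 574·(1 - 0.083) = 526.
From dH/dt = 0: 0.00544·526 - 0.196 = 0.0453C*, so C* = 2.67/0.0453 = 58.9.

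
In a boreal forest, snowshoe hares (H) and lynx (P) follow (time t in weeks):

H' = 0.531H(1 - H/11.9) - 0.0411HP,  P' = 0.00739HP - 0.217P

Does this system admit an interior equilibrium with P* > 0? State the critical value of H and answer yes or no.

Threshold H = 29.4; K < 29.4, so no, the predator goes extinct.

The predator equation gives dP/dt > 0 only when H > 0.217/0.00739 = 29.4.
Without the predator, H → K = 11.9. Since 11.9 < 29.4, the predator cannot invade.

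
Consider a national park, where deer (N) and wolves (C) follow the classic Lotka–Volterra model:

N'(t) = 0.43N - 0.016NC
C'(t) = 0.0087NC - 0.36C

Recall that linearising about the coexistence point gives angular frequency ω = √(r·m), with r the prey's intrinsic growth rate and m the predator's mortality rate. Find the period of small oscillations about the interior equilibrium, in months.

T ≈ 16 months

Here r = 0.43 and m = 0.36, so r·m = 0.155.
ω = √0.155 = 0.393 per month, hence T = 2π/ω ≈ 16 months.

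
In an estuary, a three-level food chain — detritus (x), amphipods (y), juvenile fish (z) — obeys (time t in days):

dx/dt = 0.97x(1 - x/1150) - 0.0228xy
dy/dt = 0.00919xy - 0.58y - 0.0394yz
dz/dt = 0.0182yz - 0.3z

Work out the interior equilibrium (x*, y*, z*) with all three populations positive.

From dz/dt = 0: 0.0182y* = 0.3, so y* = 16.5.
From dx/dt = 0: 0.97(1 - x*/1150) = 0.0228·16.5, giving x* = 1150·(1 - 0.387) = 704.
From dy/dt = 0: 0.00919·704 - 0.58 = 0.0394z*, so z* = 5.89/0.0394 = 150.

x* ≈ 704, y* ≈ 16.5, z* ≈ 150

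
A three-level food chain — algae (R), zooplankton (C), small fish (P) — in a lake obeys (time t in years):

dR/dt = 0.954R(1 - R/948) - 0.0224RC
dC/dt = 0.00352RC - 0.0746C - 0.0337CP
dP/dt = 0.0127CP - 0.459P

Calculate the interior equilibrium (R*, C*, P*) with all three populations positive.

From dP/dt = 0: 0.0127C* = 0.459, so C* = 36.1.
From dR/dt = 0: 0.954(1 - R*/948) = 0.0224·36.1, giving R* = 948·(1 - 0.849) = 144.
From dC/dt = 0: 0.00352·144 - 0.0746 = 0.0337P*, so P* = 0.431/0.0337 = 12.8.

R* ≈ 144, C* ≈ 36.1, P* ≈ 12.8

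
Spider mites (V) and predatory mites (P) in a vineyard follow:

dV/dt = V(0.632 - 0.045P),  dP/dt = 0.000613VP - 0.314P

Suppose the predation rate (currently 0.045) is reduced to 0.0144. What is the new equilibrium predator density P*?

P* ≈ 43.9

At the interior fixed point, setting dV/dt = 0 with V > 0 fixes P* = (prey growth rate)/(VP coefficient) — independent of the other coefficients.
With the change, P* = 0.632/0.0144 = 43.9; it rises from 14.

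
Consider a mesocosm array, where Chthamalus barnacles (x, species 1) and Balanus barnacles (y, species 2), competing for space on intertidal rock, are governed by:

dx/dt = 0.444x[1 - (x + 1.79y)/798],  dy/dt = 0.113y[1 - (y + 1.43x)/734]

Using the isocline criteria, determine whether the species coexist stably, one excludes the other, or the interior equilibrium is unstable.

Compare the nullcline intercepts: K1/α12 = 798/1.79 = 446 < K2 = 734; K2/α21 = 734/1.43 = 513 < K1 = 798.
Since both are reversed, neither can invade when rare; the interior point is a saddle.

unstable coexistence (outcome depends on initial conditions)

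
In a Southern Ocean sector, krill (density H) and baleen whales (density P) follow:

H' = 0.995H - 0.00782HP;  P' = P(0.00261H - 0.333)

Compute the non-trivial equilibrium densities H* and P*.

H* ≈ 128, P* ≈ 127

Set dP/dt = 0 with P > 0: 0.00261H - 0.333 = 0, so H* = 0.333/0.00261 = 128.
Set dH/dt = 0 with H > 0: 0.995 - 0.00782P = 0, so P* = 0.995/0.00782 = 127.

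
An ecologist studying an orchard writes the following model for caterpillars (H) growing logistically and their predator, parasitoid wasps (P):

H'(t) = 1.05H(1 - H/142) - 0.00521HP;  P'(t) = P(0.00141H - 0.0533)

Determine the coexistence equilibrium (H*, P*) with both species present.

H* ≈ 37.8, P* ≈ 148

From dP/dt = 0 with P > 0: 0.00141H* = 0.0533, so H* = 37.8.
Substitute into dH/dt = 0: 1.05(1 - 37.8/142) = 0.00521P*.
The bracket is 0.734, giving P* = 0.77/0.00521 = 148.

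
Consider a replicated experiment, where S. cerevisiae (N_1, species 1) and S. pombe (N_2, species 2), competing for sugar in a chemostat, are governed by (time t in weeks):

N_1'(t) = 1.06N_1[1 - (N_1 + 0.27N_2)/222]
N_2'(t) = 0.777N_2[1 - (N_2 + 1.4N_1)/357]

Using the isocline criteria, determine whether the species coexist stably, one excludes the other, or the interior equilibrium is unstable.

Compare the nullcline intercepts: K1/α12 = 222/0.27 = 822 > K2 = 357; K2/α21 = 357/1.4 = 255 > K1 = 222.
Since both inequalities hold, each species can invade when rare, so the interior equilibrium is stable.

stable coexistence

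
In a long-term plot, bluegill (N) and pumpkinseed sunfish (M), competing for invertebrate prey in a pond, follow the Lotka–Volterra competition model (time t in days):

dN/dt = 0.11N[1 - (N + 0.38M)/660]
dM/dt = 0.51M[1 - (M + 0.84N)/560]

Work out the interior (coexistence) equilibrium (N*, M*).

N* ≈ 657, M* ≈ 8.23

Setting both brackets to zero gives the nullclines N + 0.38M = 660 and 0.84N + M = 560.
Substituting M = 560 - 0.84N into the first: N(1 - 0.38·0.84) = 660 - 0.38·560.
So N* = 447/0.681 = 657, and then M* = 560 - 0.84·657 = 8.23.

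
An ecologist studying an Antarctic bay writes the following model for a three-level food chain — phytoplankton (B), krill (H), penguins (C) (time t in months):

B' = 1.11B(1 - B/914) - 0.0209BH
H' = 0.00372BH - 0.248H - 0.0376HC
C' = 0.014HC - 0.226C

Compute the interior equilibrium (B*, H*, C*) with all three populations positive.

From dC/dt = 0: 0.014H* = 0.226, so H* = 16.1.
From dB/dt = 0: 1.11(1 - B*/914) = 0.0209·16.1, giving B* = 914·(1 - 0.304) = 636.
From dH/dt = 0: 0.00372·636 - 0.248 = 0.0376C*, so C* = 2.12/0.0376 = 56.3.

B* ≈ 636, H* ≈ 16.1, C* ≈ 56.3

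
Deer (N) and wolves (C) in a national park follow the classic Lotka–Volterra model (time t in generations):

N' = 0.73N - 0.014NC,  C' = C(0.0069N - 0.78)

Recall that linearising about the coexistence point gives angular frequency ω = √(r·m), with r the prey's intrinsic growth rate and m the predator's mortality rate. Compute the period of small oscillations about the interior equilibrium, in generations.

T ≈ 8.33 generations

Here r = 0.73 and m = 0.78, so r·m = 0.569.
ω = √0.569 = 0.755 per generation, hence T = 2π/ω ≈ 8.33 generations.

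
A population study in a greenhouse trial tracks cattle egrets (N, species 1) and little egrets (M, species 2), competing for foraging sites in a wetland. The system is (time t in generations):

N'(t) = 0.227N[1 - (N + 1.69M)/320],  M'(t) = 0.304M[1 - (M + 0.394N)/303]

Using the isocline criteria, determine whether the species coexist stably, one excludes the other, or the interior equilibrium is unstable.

species 2 excludes species 1

Compare the nullcline intercepts: K1/α12 = 320/1.69 = 189 < K2 = 303; K2/α21 = 303/0.394 = 769 > K1 = 320.
Since the inequalities point opposite ways, species 2 can invade but species 1 cannot.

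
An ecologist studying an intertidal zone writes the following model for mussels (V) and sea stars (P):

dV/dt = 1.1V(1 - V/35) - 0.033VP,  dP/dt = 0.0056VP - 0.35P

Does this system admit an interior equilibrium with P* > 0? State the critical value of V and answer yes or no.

The predator equation gives dP/dt > 0 only when V > 0.35/0.0056 = 62.5.
Without the predator, V → K = 35. Since 35 < 62.5, the predator cannot invade.

Threshold V = 62.5; K < 62.5, so no, the predator goes extinct.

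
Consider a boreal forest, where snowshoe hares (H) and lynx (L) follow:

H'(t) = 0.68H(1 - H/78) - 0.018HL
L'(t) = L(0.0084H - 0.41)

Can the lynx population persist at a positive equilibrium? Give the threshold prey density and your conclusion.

Threshold H = 48.8; K > 48.8, so yes, the predator persists.

The predator equation gives dL/dt > 0 only when H > 0.41/0.0084 = 48.8.
Without the predator, H → K = 78. Since 78 > 48.8, the predator can invade and persist.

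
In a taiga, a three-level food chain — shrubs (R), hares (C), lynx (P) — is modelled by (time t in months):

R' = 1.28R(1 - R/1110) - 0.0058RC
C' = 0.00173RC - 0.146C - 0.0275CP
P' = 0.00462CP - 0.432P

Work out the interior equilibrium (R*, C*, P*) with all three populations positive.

R* ≈ 640, C* ≈ 93.5, P* ≈ 34.9

From dP/dt = 0: 0.00462C* = 0.432, so C* = 93.5.
From dR/dt = 0: 1.28(1 - R*/1110) = 0.0058·93.5, giving R* = 1110·(1 - 0.424) = 640.
From dC/dt = 0: 0.00173·640 - 0.146 = 0.0275P*, so P* = 0.961/0.0275 = 34.9.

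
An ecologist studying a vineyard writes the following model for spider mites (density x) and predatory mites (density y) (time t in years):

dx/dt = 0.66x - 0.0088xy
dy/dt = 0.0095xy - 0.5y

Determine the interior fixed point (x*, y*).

Set dy/dt = 0 with y > 0: 0.0095x - 0.5 = 0, so x* = 0.5/0.0095 = 52.6.
Set dx/dt = 0 with x > 0: 0.66 - 0.0088y = 0, so y* = 0.66/0.0088 = 75.

x* ≈ 52.6, y* ≈ 75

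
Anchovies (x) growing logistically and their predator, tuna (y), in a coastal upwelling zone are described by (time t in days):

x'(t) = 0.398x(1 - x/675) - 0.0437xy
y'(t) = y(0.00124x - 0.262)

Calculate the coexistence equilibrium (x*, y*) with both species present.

x* ≈ 211, y* ≈ 6.26

From dy/dt = 0 with y > 0: 0.00124x* = 0.262, so x* = 211.
Substitute into dx/dt = 0: 0.398(1 - 211/675) = 0.0437y*.
The bracket is 0.687, giving y* = 0.273/0.0437 = 6.26.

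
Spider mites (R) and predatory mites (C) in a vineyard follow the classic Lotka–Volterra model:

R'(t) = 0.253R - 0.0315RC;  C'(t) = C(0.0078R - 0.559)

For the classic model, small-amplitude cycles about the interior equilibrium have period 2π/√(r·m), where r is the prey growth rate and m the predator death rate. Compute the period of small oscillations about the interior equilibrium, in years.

Here r = 0.253 and m = 0.559, so r·m = 0.141.
ω = √0.141 = 0.376 per year, hence T = 2π/ω ≈ 16.7 years.

T ≈ 16.7 years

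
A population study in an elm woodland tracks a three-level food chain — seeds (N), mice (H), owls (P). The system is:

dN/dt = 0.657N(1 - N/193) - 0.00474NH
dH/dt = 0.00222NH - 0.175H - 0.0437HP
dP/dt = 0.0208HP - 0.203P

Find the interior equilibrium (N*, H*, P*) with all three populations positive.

N* ≈ 179, H* ≈ 9.76, P* ≈ 5.11

From dP/dt = 0: 0.0208H* = 0.203, so H* = 9.76.
From dN/dt = 0: 0.657(1 - N*/193) = 0.00474·9.76, giving N* = 193·(1 - 0.0704) = 179.
From dH/dt = 0: 0.00222·179 - 0.175 = 0.0437P*, so P* = 0.223/0.0437 = 5.11.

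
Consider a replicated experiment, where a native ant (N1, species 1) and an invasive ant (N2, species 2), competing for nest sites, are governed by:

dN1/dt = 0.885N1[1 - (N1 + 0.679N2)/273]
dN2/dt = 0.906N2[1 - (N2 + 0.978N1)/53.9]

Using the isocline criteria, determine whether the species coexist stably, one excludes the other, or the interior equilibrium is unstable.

species 1 excludes species 2

Compare the nullcline intercepts: K1/α12 = 273/0.679 = 402 > K2 = 53.9; K2/α21 = 53.9/0.978 = 55.1 < K1 = 273.
Since the inequalities point opposite ways, species 1 can invade but species 2 cannot.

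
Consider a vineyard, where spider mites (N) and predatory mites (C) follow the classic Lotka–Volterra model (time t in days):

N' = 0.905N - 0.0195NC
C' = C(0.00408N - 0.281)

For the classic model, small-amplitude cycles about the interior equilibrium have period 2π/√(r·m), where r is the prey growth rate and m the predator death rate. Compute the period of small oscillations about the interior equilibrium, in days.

T ≈ 12.5 days

Here r = 0.905 and m = 0.281, so r·m = 0.254.
ω = √0.254 = 0.504 per day, hence T = 2π/ω ≈ 12.5 days.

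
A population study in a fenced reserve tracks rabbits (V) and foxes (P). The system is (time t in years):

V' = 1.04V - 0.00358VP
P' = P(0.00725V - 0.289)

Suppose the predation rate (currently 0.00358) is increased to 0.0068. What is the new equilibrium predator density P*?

P* ≈ 153

At the interior fixed point, setting dV/dt = 0 with V > 0 fixes P* = (prey growth rate)/(VP coefficient) — independent of the other coefficients.
With the change, P* = 1.04/0.0068 = 153; it falls from 291.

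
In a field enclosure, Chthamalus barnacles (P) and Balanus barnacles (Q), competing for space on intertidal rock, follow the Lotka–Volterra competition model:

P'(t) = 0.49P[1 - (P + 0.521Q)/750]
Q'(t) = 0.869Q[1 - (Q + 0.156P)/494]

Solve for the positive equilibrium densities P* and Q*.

Setting both brackets to zero gives the nullclines P + 0.521Q = 750 and 0.156P + Q = 494.
Substituting Q = 494 - 0.156P into the first: P(1 - 0.521·0.156) = 750 - 0.521·494.
So P* = 493/0.919 = 536, and then Q* = 494 - 0.156·536 = 410.

P* ≈ 536, Q* ≈ 410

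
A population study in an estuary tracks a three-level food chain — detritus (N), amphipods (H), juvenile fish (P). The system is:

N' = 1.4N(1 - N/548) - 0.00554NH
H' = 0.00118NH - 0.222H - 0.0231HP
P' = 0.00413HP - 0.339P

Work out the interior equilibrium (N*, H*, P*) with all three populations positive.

N* ≈ 370, H* ≈ 82.1, P* ≈ 9.29

From dP/dt = 0: 0.00413H* = 0.339, so H* = 82.1.
From dN/dt = 0: 1.4(1 - N*/548) = 0.00554·82.1, giving N* = 548·(1 - 0.325) = 370.
From dH/dt = 0: 0.00118·370 - 0.222 = 0.0231P*, so P* = 0.215/0.0231 = 9.29.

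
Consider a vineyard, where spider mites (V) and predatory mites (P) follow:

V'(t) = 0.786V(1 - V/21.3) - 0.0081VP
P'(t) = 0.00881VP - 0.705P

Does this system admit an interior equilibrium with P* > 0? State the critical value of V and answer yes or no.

Threshold V = 80; K < 80, so no, the predator goes extinct.

The predator equation gives dP/dt > 0 only when V > 0.705/0.00881 = 80.
Without the predator, V → K = 21.3. Since 21.3 < 80, the predator cannot invade.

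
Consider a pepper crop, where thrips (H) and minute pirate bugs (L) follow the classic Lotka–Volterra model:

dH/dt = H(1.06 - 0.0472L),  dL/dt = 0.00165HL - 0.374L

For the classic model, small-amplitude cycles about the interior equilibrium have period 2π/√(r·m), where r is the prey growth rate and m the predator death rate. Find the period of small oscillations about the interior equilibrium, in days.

T ≈ 9.98 days

Here r = 1.06 and m = 0.374, so r·m = 0.396.
ω = √0.396 = 0.63 per day, hence T = 2π/ω ≈ 9.98 days.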